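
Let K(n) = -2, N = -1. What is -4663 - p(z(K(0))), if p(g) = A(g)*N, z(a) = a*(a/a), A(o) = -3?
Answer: -4666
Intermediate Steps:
z(a) = a (z(a) = a*1 = a)
p(g) = 3 (p(g) = -3*(-1) = 3)
-4663 - p(z(K(0))) = -4663 - 1*3 = -4663 - 3 = -4666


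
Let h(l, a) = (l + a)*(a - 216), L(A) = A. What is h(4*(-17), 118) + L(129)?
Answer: -4771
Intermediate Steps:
h(l, a) = (-216 + a)*(a + l) (h(l, a) = (a + l)*(-216 + a) = (-216 + a)*(a + l))
h(4*(-17), 118) + L(129) = (118**2 - 216*118 - 864*(-17) + 118*(4*(-17))) + 129 = (13924 - 25488 - 216*(-68) + 118*(-68)) + 129 = (13924 - 25488 + 14688 - 8024) + 129 = -4900 + 129 = -4771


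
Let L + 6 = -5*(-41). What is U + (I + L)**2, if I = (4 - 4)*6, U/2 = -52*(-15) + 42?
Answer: 41245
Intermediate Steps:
U = 1644 (U = 2*(-52*(-15) + 42) = 2*(780 + 42) = 2*822 = 1644)
I = 0 (I = 0*6 = 0)
L = 199 (L = -6 - 5*(-41) = -6 + 205 = 199)
U + (I + L)**2 = 1644 + (0 + 199)**2 = 1644 + 199**2 = 1644 + 39601 = 41245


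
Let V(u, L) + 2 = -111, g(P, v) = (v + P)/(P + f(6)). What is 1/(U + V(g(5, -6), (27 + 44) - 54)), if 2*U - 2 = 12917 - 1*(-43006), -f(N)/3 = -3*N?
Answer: 2/55699 ≈ 3.5907e-5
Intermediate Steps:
f(N) = 9*N (f(N) = -(-9)*N = 9*N)
U = 55925/2 (U = 1 + (12917 - 1*(-43006))/2 = 1 + (12917 + 43006)/2 = 1 + (½)*55923 = 1 + 55923/2 = 55925/2 ≈ 27963.)
g(P, v) = (P + v)/(54 + P) (g(P, v) = (v + P)/(P + 9*6) = (P + v)/(P + 54) = (P + v)/(54 + P))
V(u, L) = -113 (V(u, L) = -2 - 111 = -113)
1/(U + V(g(5, -6), (27 + 44) - 54)) = 1/(55925/2 - 113) = 1/(55699/2) = 2/55699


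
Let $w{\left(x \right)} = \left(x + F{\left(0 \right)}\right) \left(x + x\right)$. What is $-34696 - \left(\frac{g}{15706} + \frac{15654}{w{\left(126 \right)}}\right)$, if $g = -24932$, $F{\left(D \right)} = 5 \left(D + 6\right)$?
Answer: $- \frac{1785147103021}{51452856} \approx -34695.0$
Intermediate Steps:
$F{\left(D \right)} = 30 + 5 D$ ($F{\left(D \right)} = 5 \left(6 + D\right) = 30 + 5 D$)
$w{\left(x \right)} = 2 x \left(30 + x\right)$ ($w{\left(x \right)} = \left(x + \left(30 + 5 \cdot 0\right)\right) \left(x + x\right) = \left(x + \left(30 + 0\right)\right) 2 x = \left(x + 30\right) 2 x = \left(30 + x\right) 2 x = 2 x \left(30 + x\right)$)
$-34696 - \left(\frac{g}{15706} + \frac{15654}{w{\left(126 \right)}}\right) = -34696 - \left(- \frac{24932}{15706} + \frac{15654}{2 \cdot 126 \left(30 + 126\right)}\right) = -34696 - \left(\left(-24932\right) \frac{1}{15706} + \frac{15654}{2 \cdot 126 \cdot 156}\right) = -34696 - \left(- \frac{12466}{7853} + \frac{15654}{39312}\right) = -34696 - \left(- \frac{12466}{7853} + 15654 \cdot \frac{1}{39312}\right) = -34696 - \left(- \frac{12466}{7853} + \frac{2609}{6552}\right) = -34696 - - \frac{61188755}{51452856} = -34696 + \frac{61188755}{51452856} = - \frac{1785147103021}{51452856}$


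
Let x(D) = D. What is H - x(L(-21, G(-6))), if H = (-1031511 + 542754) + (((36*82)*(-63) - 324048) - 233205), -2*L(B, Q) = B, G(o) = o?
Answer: -2463993/2 ≈ -1.2320e+6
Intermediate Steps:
L(B, Q) = -B/2
H = -1231986 (H = -488757 + ((2952*(-63) - 324048) - 233205) = -488757 + ((-185976 - 324048) - 233205) = -488757 + (-510024 - 233205) = -488757 - 743229 = -1231986)
H - x(L(-21, G(-6))) = -1231986 - (-1)*(-21)/2 = -1231986 - 1*21/2 = -1231986 - 21/2 = -2463993/2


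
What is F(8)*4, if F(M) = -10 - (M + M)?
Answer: -104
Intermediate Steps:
F(M) = -10 - 2*M
F(8)*4 = (-10 - 2*8)*4 = (-10 - 16)*4 = -26*4 = -104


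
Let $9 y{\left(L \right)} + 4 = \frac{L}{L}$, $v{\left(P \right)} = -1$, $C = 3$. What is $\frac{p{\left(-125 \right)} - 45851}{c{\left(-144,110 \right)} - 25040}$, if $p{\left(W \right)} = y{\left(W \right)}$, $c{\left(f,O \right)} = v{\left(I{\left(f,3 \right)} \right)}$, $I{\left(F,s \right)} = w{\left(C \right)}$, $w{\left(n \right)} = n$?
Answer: $\frac{137554}{75123} \approx 1.8311$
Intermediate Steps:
$I{\left(F,s \right)} = 3$
$c{\left(f,O \right)} = -1$
$y{\left(L \right)} = - \frac{1}{3}$ ($y{\left(L \right)} = - \frac{4}{9} + \frac{L \frac{1}{L}}{9} = - \frac{4}{9} + \frac{1}{9} \cdot 1 = - \frac{4}{9} + \frac{1}{9} = - \frac{1}{3}$)
$p{\left(W \right)} = - \frac{1}{3}$
$\frac{p{\left(-125 \right)} - 45851}{c{\left(-144,110 \right)} - 25040} = \frac{- \frac{1}{3} - 45851}{-1 - 25040} = - \frac{137554}{3 \left(-25041\right)} = \left(- \frac{137554}{3}\right) \left(- \frac{1}{25041}\right) = \frac{137554}{75123}$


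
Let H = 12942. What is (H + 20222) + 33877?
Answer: 67041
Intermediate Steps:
(H + 20222) + 33877 = (12942 + 20222) + 33877 = 33164 + 33877 = 67041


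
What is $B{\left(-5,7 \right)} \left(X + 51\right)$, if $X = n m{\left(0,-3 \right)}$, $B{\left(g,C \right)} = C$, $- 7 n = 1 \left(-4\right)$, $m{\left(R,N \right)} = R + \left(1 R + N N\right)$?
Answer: $393$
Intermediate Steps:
$m{\left(R,N \right)} = N^{2} + 2 R$ ($m{\left(R,N \right)} = R + \left(R + N^{2}\right) = N^{2} + 2 R$)
$n = \frac{4}{7}$ ($n = - \frac{1 \left(-4\right)}{7} = \left(- \frac{1}{7}\right) \left(-4\right) = \frac{4}{7} \approx 0.57143$)
$X = \frac{36}{7}$ ($X = \frac{4 \left(\left(-3\right)^{2} + 2 \cdot 0\right)}{7} = \frac{4 \left(9 + 0\right)}{7} = \frac{4}{7} \cdot 9 = \frac{36}{7} \approx 5.1429$)
$B{\left(-5,7 \right)} \left(X + 51\right) = 7 \left(\frac{36}{7} + 51\right) = 7 \cdot \frac{393}{7} = 393$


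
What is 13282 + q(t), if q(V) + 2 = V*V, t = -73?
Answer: 18609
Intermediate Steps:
q(V) = -2 + V² (q(V) = -2 + V*V = -2 + V²)
13282 + q(t) = 13282 + (-2 + (-73)²) = 13282 + (-2 + 5329) = 13282 + 5327 = 18609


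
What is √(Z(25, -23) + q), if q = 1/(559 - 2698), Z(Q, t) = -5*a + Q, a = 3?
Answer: √45751071/2139 ≈ 3.1622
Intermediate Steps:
Z(Q, t) = -15 + Q (Z(Q, t) = -5*3 + Q = -15 + Q)
q = -1/2139 (q = 1/(-2139) = -1/2139 ≈ -0.00046751)
√(Z(25, -23) + q) = √((-15 + 25) - 1/2139) = √(10 - 1/2139) = √(21389/2139) = √45751071/2139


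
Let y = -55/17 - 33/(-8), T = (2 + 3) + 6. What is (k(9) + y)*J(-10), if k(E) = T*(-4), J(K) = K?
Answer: 29315/68 ≈ 431.10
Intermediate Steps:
T = 11 (T = 5 + 6 = 11)
y = 121/136 (y = -55*1/17 - 33*(-⅛) = -55/17 + 33/8 = 121/136 ≈ 0.88971)
k(E) = -44 (k(E) = 11*(-4) = -44)
(k(9) + y)*J(-10) = (-44 + 121/136)*(-10) = -5863/136*(-10) = 29315/68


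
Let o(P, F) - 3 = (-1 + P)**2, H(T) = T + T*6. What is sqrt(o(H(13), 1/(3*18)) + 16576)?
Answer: sqrt(24679) ≈ 157.10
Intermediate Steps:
H(T) = 7*T (H(T) = T + 6*T = 7*T)
o(P, F) = 3 + (-1 + P)**2
sqrt(o(H(13), 1/(3*18)) + 16576) = sqrt((3 + (-1 + 7*13)**2) + 16576) = sqrt((3 + (-1 + 91)**2) + 16576) = sqrt((3 + 90**2) + 16576) = sqrt((3 + 8100) + 16576) = sqrt(8103 + 16576) = sqrt(24679)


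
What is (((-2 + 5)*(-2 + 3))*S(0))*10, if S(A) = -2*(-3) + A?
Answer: 180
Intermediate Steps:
S(A) = 6 + A
(((-2 + 5)*(-2 + 3))*S(0))*10 = (((-2 + 5)*(-2 + 3))*(6 + 0))*10 = ((3*1)*6)*10 = (3*6)*10 = 18*10 = 180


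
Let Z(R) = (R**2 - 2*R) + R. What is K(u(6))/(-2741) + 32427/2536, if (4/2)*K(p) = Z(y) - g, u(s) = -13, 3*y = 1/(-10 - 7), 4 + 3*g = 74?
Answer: 231260029591/18080008776 ≈ 12.791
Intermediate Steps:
g = 70/3 (g = -4/3 + (1/3)*74 = -4/3 + 74/3 = 70/3 ≈ 23.333)
y = -1/51 (y = 1/(3*(-10 - 7)) = (1/3)/(-17) = (1/3)*(-1/17) = -1/51 ≈ -0.019608)
Z(R) = R**2 - R
K(p) = -30319/2601 (K(p) = (-(-1 - 1/51)/51 - 1*70/3)/2 = (-1/51*(-52/51) - 70/3)/2 = (52/2601 - 70/3)/2 = (1/2)*(-60638/2601) = -30319/2601)
K(u(6))/(-2741) + 32427/2536 = -30319/2601/(-2741) + 32427/2536 = -30319/2601*(-1/2741) + 32427*(1/2536) = 30319/7129341 + 32427/2536 = 231260029591/18080008776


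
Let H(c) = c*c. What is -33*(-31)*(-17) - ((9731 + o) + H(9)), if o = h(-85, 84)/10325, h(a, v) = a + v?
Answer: -280870974/10325 ≈ -27203.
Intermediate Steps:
H(c) = c²
o = -1/10325 (o = (-85 + 84)/10325 = -1*1/10325 = -1/10325 ≈ -9.6852e-5)
-33*(-31)*(-17) - ((9731 + o) + H(9)) = -33*(-31)*(-17) - ((9731 - 1/10325) + 9²) = 1023*(-17) - (100472574/10325 + 81) = -17391 - 1*101308899/10325 = -17391 - 101308899/10325 = -280870974/10325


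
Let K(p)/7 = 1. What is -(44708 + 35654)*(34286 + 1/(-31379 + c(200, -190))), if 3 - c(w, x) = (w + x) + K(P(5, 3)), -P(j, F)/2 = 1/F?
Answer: -86496866983714/31393 ≈ -2.7553e+9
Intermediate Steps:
P(j, F) = -2/F
K(p) = 7 (K(p) = 7*1 = 7)
c(w, x) = -4 - w - x (c(w, x) = 3 - ((w + x) + 7) = 3 - (7 + w + x) = 3 + (-7 - w - x) = -4 - w - x)
-(44708 + 35654)*(34286 + 1/(-31379 + c(200, -190))) = -(44708 + 35654)*(34286 + 1/(-31379 + (-4 - 1*200 - 1*(-190)))) = -80362*(34286 + 1/(-31379 + (-4 - 200 + 190))) = -80362*(34286 + 1/(-31379 - 14)) = -80362*(34286 + 1/(-31393)) = -80362*(34286 - 1/31393) = -80362*1076340397/31393 = -1*86496866983714/31393 = -86496866983714/31393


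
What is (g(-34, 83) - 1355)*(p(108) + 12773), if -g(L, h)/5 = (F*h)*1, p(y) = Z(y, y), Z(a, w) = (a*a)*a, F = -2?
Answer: -668054625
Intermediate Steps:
Z(a, w) = a³ (Z(a, w) = a²*a = a³)
p(y) = y³
g(L, h) = 10*h (g(L, h) = -5*(-2*h) = -(-10)*h = 10*h)
(g(-34, 83) - 1355)*(p(108) + 12773) = (10*83 - 1355)*(108³ + 12773) = (830 - 1355)*(1259712 + 12773) = -525*1272485 = -668054625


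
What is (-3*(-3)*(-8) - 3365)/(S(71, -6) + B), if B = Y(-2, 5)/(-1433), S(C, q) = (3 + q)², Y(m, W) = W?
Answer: -4925221/12892 ≈ -382.04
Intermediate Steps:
B = -5/1433 (B = 5/(-1433) = 5*(-1/1433) = -5/1433 ≈ -0.0034892)
(-3*(-3)*(-8) - 3365)/(S(71, -6) + B) = (-3*(-3)*(-8) - 3365)/((3 - 6)² - 5/1433) = (9*(-8) - 3365)/((-3)² - 5/1433) = (-72 - 3365)/(9 - 5/1433) = -3437/12892/1433 = -3437*1433/12892 = -4925221/12892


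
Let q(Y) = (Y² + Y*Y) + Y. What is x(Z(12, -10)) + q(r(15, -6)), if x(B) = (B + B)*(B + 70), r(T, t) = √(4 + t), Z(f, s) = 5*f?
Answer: 15596 + I*√2 ≈ 15596.0 + 1.4142*I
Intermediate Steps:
q(Y) = Y + 2*Y² (q(Y) = (Y² + Y²) + Y = 2*Y² + Y = Y + 2*Y²)
x(B) = 2*B*(70 + B) (x(B) = (2*B)*(70 + B) = 2*B*(70 + B))
x(Z(12, -10)) + q(r(15, -6)) = 2*(5*12)*(70 + 5*12) + √(4 - 6)*(1 + 2*√(4 - 6)) = 2*60*(70 + 60) + √(-2)*(1 + 2*√(-2)) = 2*60*130 + (I*√2)*(1 + 2*(I*√2)) = 15600 + (I*√2)*(1 + 2*I*√2) = 15600 + I*√2*(1 + 2*I*√2)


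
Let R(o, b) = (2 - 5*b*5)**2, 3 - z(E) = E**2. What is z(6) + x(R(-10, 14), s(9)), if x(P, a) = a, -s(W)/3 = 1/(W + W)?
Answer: -199/6 ≈ -33.167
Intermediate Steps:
s(W) = -3/(2*W) (s(W) = -3/(W + W) = -3*1/(2*W) = -3/(2*W))
z(E) = 3 - E**2
R(o, b) = (2 - 25*b)**2
z(6) + x(R(-10, 14), s(9)) = (3 - 1*6**2) - 3/2/9 = (3 - 1*36) - 3/2*1/9 = (3 - 36) - 1/6 = -33 - 1/6 = -199/6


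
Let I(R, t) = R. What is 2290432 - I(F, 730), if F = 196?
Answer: 2290236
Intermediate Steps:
2290432 - I(F, 730) = 2290432 - 1*196 = 2290432 - 196 = 2290236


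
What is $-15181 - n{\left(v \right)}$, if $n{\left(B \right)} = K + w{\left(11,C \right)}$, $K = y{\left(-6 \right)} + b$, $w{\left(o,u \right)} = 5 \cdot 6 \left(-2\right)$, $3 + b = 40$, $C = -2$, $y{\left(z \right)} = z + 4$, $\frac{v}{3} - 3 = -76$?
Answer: $-15156$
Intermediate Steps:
$v = -219$ ($v = 9 + 3 \left(-76\right) = 9 - 228 = -219$)
$y{\left(z \right)} = 4 + z$
$b = 37$ ($b = -3 + 40 = 37$)
$w{\left(o,u \right)} = -60$ ($w{\left(o,u \right)} = 30 \left(-2\right) = -60$)
$K = 35$ ($K = \left(4 - 6\right) + 37 = -2 + 37 = 35$)
$n{\left(B \right)} = -25$ ($n{\left(B \right)} = 35 - 60 = -25$)
$-15181 - n{\left(v \right)} = -15181 - -25 = -15181 + 25 = -15156$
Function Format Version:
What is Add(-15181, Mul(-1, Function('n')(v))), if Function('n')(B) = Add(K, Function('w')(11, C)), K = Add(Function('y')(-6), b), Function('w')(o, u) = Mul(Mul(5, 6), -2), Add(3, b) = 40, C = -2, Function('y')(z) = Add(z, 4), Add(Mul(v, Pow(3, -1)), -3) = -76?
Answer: -15156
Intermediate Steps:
v = -219 (v = Add(9, Mul(3, -76)) = Add(9, -228) = -219)
Function('y')(z) = Add(4, z)
b = 37 (b = Add(-3, 40) = 37)
Function('w')(o, u) = -60 (Function('w')(o, u) = Mul(30, -2) = -60)
K = 35 (K = Add(Add(4, -6), 37) = Add(-2, 37) = 35)
Function('n')(B) = -25 (Function('n')(B) = Add(35, -60) = -25)
Add(-15181, Mul(-1, Function('n')(v))) = Add(-15181, Mul(-1, -25)) = Add(-15181, 25) = -15156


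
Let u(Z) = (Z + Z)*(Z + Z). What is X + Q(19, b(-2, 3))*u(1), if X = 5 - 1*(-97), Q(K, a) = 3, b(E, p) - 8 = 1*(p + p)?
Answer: 114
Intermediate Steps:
b(E, p) = 8 + 2*p (b(E, p) = 8 + 1*(p + p) = 8 + 1*(2*p) = 8 + 2*p)
u(Z) = 4*Z² (u(Z) = (2*Z)*(2*Z) = 4*Z²)
X = 102 (X = 5 + 97 = 102)
X + Q(19, b(-2, 3))*u(1) = 102 + 3*(4*1²) = 102 + 3*(4*1) = 102 + 3*4 = 102 + 12 = 114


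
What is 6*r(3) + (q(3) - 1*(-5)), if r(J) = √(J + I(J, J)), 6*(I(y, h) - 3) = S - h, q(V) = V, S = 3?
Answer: 8 + 6*√6 ≈ 22.697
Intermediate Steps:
I(y, h) = 7/2 - h/6 (I(y, h) = 3 + (3 - h)/6 = 3 + (½ - h/6) = 7/2 - h/6)
r(J) = √(7/2 + 5*J/6) (r(J) = √(J + (7/2 - J/6)) = √(7/2 + 5*J/6))
6*r(3) + (q(3) - 1*(-5)) = 6*(√(126 + 30*3)/6) + (3 - 1*(-5)) = 6*(√(126 + 90)/6) + (3 + 5) = 6*(√216/6) + 8 = 6*((6*√6)/6) + 8 = 6*√6 + 8 = 8 + 6*√6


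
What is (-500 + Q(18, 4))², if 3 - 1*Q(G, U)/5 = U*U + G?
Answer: 429025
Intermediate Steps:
Q(G, U) = 15 - 5*G - 5*U² (Q(G, U) = 15 - 5*(U*U + G) = 15 - 5*(U² + G) = 15 - 5*(G + U²) = 15 + (-5*G - 5*U²) = 15 - 5*G - 5*U²)
(-500 + Q(18, 4))² = (-500 + (15 - 5*18 - 5*4²))² = (-500 + (15 - 90 - 5*16))² = (-500 + (15 - 90 - 80))² = (-500 - 155)² = (-655)² = 429025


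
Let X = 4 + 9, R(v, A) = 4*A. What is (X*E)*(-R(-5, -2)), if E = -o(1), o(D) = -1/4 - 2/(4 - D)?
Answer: 286/3 ≈ 95.333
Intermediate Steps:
X = 13
o(D) = -¼ - 2/(4 - D) (o(D) = -1*¼ - 2/(4 - D) = -¼ - 2/(4 - D))
E = 11/12 (E = -(12 - 1*1)/(4*(-4 + 1)) = -(12 - 1)/(4*(-3)) = -(-1)*11/(4*3) = -1*(-11/12) = 11/12 ≈ 0.91667)
(X*E)*(-R(-5, -2)) = (13*(11/12))*(-4*(-2)) = 143*(-1*(-8))/12 = (143/12)*8 = 286/3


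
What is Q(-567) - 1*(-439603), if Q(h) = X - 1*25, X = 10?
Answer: 439588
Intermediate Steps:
Q(h) = -15 (Q(h) = 10 - 1*25 = 10 - 25 = -15)
Q(-567) - 1*(-439603) = -15 - 1*(-439603) = -15 + 439603 = 439588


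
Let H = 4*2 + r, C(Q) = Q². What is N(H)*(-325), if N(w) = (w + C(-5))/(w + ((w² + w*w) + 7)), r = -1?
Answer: -650/7 ≈ -92.857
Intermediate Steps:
H = 7 (H = 4*2 - 1 = 8 - 1 = 7)
N(w) = (25 + w)/(7 + w + 2*w²) (N(w) = (w + (-5)²)/(w + ((w² + w*w) + 7)) = (w + 25)/(w + ((w² + w²) + 7)) = (25 + w)/(w + (2*w² + 7)) = (25 + w)/(w + (7 + 2*w²)) = (25 + w)/(7 + w + 2*w²))
N(H)*(-325) = ((25 + 7)/(7 + 7 + 2*7²))*(-325) = (32/(7 + 7 + 2*49))*(-325) = (32/(7 + 7 + 98))*(-325) = (32/112)*(-325) = ((1/112)*32)*(-325) = (2/7)*(-325) = -650/7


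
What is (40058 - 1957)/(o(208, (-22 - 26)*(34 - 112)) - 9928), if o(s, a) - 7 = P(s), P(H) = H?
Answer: -38101/9713 ≈ -3.9227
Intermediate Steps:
o(s, a) = 7 + s
(40058 - 1957)/(o(208, (-22 - 26)*(34 - 112)) - 9928) = (40058 - 1957)/((7 + 208) - 9928) = 38101/(215 - 9928) = 38101/(-9713) = 38101*(-1/9713) = -38101/9713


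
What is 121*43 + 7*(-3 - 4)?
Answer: 5154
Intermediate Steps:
121*43 + 7*(-3 - 4) = 5203 + 7*(-7) = 5203 - 49 = 5154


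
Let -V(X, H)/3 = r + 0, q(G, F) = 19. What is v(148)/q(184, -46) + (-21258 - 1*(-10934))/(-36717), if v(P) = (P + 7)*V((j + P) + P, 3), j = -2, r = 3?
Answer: -51024059/697623 ≈ -73.140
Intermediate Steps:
V(X, H) = -9 (V(X, H) = -3*(3 + 0) = -3*3 = -9)
v(P) = -63 - 9*P (v(P) = (P + 7)*(-9) = (7 + P)*(-9) = -63 - 9*P)
v(148)/q(184, -46) + (-21258 - 1*(-10934))/(-36717) = (-63 - 9*148)/19 + (-21258 - 1*(-10934))/(-36717) = (-63 - 1332)*(1/19) + (-21258 + 10934)*(-1/36717) = -1395*1/19 - 10324*(-1/36717) = -1395/19 + 10324/36717 = -51024059/697623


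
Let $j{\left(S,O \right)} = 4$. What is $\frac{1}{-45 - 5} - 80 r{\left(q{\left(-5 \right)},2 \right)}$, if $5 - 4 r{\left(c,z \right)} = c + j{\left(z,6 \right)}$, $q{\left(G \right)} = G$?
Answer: $- \frac{6001}{50} \approx -120.02$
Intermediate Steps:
$r{\left(c,z \right)} = \frac{1}{4} - \frac{c}{4}$ ($r{\left(c,z \right)} = \frac{5}{4} - \frac{c + 4}{4} = \frac{5}{4} - \frac{4 + c}{4} = \frac{5}{4} - \left(1 + \frac{c}{4}\right) = \frac{1}{4} - \frac{c}{4}$)
$\frac{1}{-45 - 5} - 80 r{\left(q{\left(-5 \right)},2 \right)} = \frac{1}{-45 - 5} - 80 \left(\frac{1}{4} - - \frac{5}{4}\right) = \frac{1}{-50} - 80 \left(\frac{1}{4} + \frac{5}{4}\right) = - \frac{1}{50} - 120 = - \frac{6001}{50}$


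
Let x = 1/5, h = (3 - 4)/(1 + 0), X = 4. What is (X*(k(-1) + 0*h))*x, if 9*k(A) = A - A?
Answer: 0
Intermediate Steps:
k(A) = 0 (k(A) = (A - A)/9 = (⅑)*0 = 0)
h = -1 (h = -1/1 = -1*1 = -1)
x = ⅕ (x = 1*(⅕) = ⅕ ≈ 0.20000)
(X*(k(-1) + 0*h))*x = (4*(0 + 0*(-1)))*(⅕) = (4*(0 + 0))*(⅕) = (4*0)*(⅕) = 0*(⅕) = 0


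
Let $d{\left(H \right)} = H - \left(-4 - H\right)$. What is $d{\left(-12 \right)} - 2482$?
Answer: $-2502$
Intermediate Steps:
$d{\left(H \right)} = 4 + 2 H$ ($d{\left(H \right)} = H + \left(4 + H\right) = 4 + 2 H$)
$d{\left(-12 \right)} - 2482 = \left(4 + 2 \left(-12\right)\right) - 2482 = \left(4 - 24\right) - 2482 = -20 - 2482 = -2502$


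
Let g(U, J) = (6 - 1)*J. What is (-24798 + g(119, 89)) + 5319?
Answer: -19034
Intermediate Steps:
g(U, J) = 5*J
(-24798 + g(119, 89)) + 5319 = (-24798 + 5*89) + 5319 = (-24798 + 445) + 5319 = -24353 + 5319 = -19034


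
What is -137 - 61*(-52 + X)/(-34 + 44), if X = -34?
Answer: 1938/5 ≈ 387.60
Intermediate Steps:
-137 - 61*(-52 + X)/(-34 + 44) = -137 - 61*(-52 - 34)/(-34 + 44) = -137 - (-5246)/10 = -137 - 61*(-43/5) = -137 + 2623/5 = 1938/5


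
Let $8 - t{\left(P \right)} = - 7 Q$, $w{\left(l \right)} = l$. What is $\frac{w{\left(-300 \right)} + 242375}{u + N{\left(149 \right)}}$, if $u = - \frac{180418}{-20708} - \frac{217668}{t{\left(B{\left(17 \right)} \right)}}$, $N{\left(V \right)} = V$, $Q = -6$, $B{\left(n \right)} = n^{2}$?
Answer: $\frac{2506444550}{67919263} \approx 36.903$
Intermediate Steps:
$t{\left(P \right)} = -34$ ($t{\left(P \right)} = 8 - \left(-7\right) \left(-6\right) = 8 - 42 = -34$)
$u = \frac{66376517}{10354}$ ($u = - \frac{180418}{-20708} - \frac{217668}{-34} = \left(-180418\right) \left(- \frac{1}{20708}\right) - -6402 = \frac{90209}{10354} + 6402 = \frac{66376517}{10354} \approx 6410.7$)
$\frac{w{\left(-300 \right)} + 242375}{u + N{\left(149 \right)}} = \frac{-300 + 242375}{\frac{66376517}{10354} + 149} = \frac{242075}{\frac{67919263}{10354}} = 242075 \cdot \frac{10354}{67919263} = \frac{2506444550}{67919263}$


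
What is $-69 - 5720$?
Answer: $-5789$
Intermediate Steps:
$-69 - 5720 = -5789$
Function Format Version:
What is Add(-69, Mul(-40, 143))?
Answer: -5789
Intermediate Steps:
Add(-69, Mul(-40, 143)) = Add(-69, -5720) = -5789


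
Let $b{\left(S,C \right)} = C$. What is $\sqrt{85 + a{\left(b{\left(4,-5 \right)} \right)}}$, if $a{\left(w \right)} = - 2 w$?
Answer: $\sqrt{95} \approx 9.7468$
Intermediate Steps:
$\sqrt{85 + a{\left(b{\left(4,-5 \right)} \right)}} = \sqrt{85 - -10} = \sqrt{85 + 10} = \sqrt{95}$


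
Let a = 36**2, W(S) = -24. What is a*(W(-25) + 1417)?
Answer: 1805328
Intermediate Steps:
a = 1296
a*(W(-25) + 1417) = 1296*(-24 + 1417) = 1296*1393 = 1805328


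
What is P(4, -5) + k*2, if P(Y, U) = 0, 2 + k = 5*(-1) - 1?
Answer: -16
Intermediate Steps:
k = -8 (k = -2 + (5*(-1) - 1) = -2 + (-5 - 1) = -2 - 6 = -8)
P(4, -5) + k*2 = 0 - 8*2 = 0 - 16 = -16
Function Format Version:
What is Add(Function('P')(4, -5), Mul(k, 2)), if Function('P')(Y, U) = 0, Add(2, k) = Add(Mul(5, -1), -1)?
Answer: -16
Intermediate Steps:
k = -8 (k = Add(-2, Add(Mul(5, -1), -1)) = Add(-2, Add(-5, -1)) = Add(-2, -6) = -8)
Add(Function('P')(4, -5), Mul(k, 2)) = Add(0, Mul(-8, 2)) = Add(0, -16) = -16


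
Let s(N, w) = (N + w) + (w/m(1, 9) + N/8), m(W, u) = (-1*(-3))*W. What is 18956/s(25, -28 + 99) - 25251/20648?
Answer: 1331324145/8692808 ≈ 153.15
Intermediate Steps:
m(W, u) = 3*W
s(N, w) = 4*w/3 + 9*N/8 (s(N, w) = (N + w) + (w/((3*1)) + N/8) = (N + w) + (w/3 + N*(⅛)) = (N + w) + (w*(⅓) + N/8) = (N + w) + (w/3 + N/8) = 4*w/3 + 9*N/8)
18956/s(25, -28 + 99) - 25251/20648 = 18956/(4*(-28 + 99)/3 + (9/8)*25) - 25251/20648 = 18956/((4/3)*71 + 225/8) - 25251*1/20648 = 18956/(284/3 + 225/8) - 25251/20648 = 18956/(2947/24) - 25251/20648 = 18956*(24/2947) - 25251/20648 = 64992/421 - 25251/20648 = 1331324145/8692808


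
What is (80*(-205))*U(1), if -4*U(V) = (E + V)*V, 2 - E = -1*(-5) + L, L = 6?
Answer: -32800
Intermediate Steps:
E = -9 (E = 2 - (-1*(-5) + 6) = 2 - (5 + 6) = 2 - 1*11 = 2 - 11 = -9)
U(V) = -V*(-9 + V)/4 (U(V) = -(-9 + V)*V/4 = -V*(-9 + V)/4)
(80*(-205))*U(1) = (80*(-205))*((¼)*1*(9 - 1*1)) = -4100*(9 - 1) = -4100*8 = -16400*2 = -32800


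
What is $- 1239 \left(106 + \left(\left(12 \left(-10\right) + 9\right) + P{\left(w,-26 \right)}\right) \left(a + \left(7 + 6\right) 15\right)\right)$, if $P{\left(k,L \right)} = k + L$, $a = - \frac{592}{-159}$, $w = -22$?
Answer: $39017349$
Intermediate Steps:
$a = \frac{592}{159}$ ($a = \left(-592\right) \left(- \frac{1}{159}\right) = \frac{592}{159} \approx 3.7233$)
$P{\left(k,L \right)} = L + k$
$- 1239 \left(106 + \left(\left(12 \left(-10\right) + 9\right) + P{\left(w,-26 \right)}\right) \left(a + \left(7 + 6\right) 15\right)\right) = - 1239 \left(106 + \left(\left(12 \left(-10\right) + 9\right) - 48\right) \left(\frac{592}{159} + \left(7 + 6\right) 15\right)\right) = - 1239 \left(106 + \left(\left(-120 + 9\right) - 48\right) \left(\frac{592}{159} + 13 \cdot 15\right)\right) = - 1239 \left(106 + \left(-111 - 48\right) \left(\frac{592}{159} + 195\right)\right) = - 1239 \left(106 - 31597\right) = \left(-1239\right) \left(-31491\right) = 39017349$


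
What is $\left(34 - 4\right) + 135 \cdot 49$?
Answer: $6645$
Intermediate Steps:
$\left(34 - 4\right) + 135 \cdot 49 = 30 + 6615 = 6645$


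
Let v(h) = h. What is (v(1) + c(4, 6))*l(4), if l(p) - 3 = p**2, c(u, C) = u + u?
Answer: 171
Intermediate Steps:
c(u, C) = 2*u
l(p) = 3 + p**2
(v(1) + c(4, 6))*l(4) = (1 + 2*4)*(3 + 4**2) = (1 + 8)*(3 + 16) = 9*19 = 171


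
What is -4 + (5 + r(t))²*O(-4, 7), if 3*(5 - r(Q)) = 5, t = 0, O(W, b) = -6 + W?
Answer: -6286/9 ≈ -698.44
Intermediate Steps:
r(Q) = 10/3 (r(Q) = 5 - ⅓*5 = 5 - 5/3 = 10/3)
-4 + (5 + r(t))²*O(-4, 7) = -4 + (5 + 10/3)²*(-6 - 4) = -4 + (25/3)²*(-10) = -4 + (625/9)*(-10) = -4 - 6250/9 = -6286/9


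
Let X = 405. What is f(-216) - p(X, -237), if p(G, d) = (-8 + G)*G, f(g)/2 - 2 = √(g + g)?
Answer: -160781 + 24*I*√3 ≈ -1.6078e+5 + 41.569*I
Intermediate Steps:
f(g) = 4 + 2*√2*√g (f(g) = 4 + 2*√(g + g) = 4 + 2*√(2*g) = 4 + 2*(√2*√g) = 4 + 2*√2*√g)
p(G, d) = G*(-8 + G)
f(-216) - p(X, -237) = (4 + 2*√2*√(-216)) - 405*(-8 + 405) = (4 + 2*√2*(6*I*√6)) - 405*397 = (4 + 24*I*√3) - 1*160785 = (4 + 24*I*√3) - 160785 = -160781 + 24*I*√3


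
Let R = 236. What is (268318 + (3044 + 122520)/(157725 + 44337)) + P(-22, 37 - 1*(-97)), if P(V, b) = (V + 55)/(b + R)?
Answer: 10030147830823/37381470 ≈ 2.6832e+5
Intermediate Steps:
P(V, b) = (55 + V)/(236 + b) (P(V, b) = (V + 55)/(b + 236) = (55 + V)/(236 + b))
(268318 + (3044 + 122520)/(157725 + 44337)) + P(-22, 37 - 1*(-97)) = (268318 + (3044 + 122520)/(157725 + 44337)) + (55 - 22)/(236 + (37 - 1*(-97))) = (268318 + 125564/202062) + 33/(236 + (37 + 97)) = (268318 + 125564*(1/202062)) + 33/(236 + 134) = (268318 + 62782/101031) + 33/370 = 27108498640/101031 + (1/370)*33 = 27108498640/101031 + 33/370 = 10030147830823/37381470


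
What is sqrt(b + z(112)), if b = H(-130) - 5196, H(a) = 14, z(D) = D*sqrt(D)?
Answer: sqrt(-5182 + 448*sqrt(7)) ≈ 63.219*I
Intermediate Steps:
z(D) = D**(3/2)
b = -5182 (b = 14 - 5196 = -5182)
sqrt(b + z(112)) = sqrt(-5182 + 112**(3/2)) = sqrt(-5182 + 448*sqrt(7))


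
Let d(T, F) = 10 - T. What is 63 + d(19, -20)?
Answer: 54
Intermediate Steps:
63 + d(19, -20) = 63 + (10 - 1*19) = 63 + (10 - 19) = 63 - 9 = 54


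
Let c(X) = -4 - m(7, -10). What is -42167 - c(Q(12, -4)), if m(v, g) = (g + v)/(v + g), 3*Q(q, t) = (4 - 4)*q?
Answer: -42162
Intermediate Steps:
Q(q, t) = 0 (Q(q, t) = ((4 - 4)*q)/3 = (0*q)/3 = (⅓)*0 = 0)
m(v, g) = 1 (m(v, g) = (g + v)/(g + v) = 1)
c(X) = -5 (c(X) = -4 - 1*1 = -4 - 1 = -5)
-42167 - c(Q(12, -4)) = -42167 - 1*(-5) = -42167 + 5 = -42162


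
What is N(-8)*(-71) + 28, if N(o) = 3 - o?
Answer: -753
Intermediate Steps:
N(-8)*(-71) + 28 = (3 - 1*(-8))*(-71) + 28 = (3 + 8)*(-71) + 28 = 11*(-71) + 28 = -781 + 28 = -753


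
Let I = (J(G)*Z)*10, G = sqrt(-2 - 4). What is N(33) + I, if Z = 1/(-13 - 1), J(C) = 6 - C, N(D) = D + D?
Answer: 432/7 + 5*I*sqrt(6)/7 ≈ 61.714 + 1.7496*I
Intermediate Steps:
N(D) = 2*D
G = I*sqrt(6) (G = sqrt(-6) = I*sqrt(6) ≈ 2.4495*I)
Z = -1/14 (Z = 1/(-14) = -1/14 ≈ -0.071429)
I = -30/7 + 5*I*sqrt(6)/7 (I = ((6 - I*sqrt(6))*(-1/14))*10 = (-3/7 + I*sqrt(6)/14)*10 = -30/7 + 5*I*sqrt(6)/7 ≈ -4.2857 + 1.7496*I)
N(33) + I = 2*33 + (-30/7 + 5*I*sqrt(6)/7) = 66 + (-30/7 + 5*I*sqrt(6)/7) = 432/7 + 5*I*sqrt(6)/7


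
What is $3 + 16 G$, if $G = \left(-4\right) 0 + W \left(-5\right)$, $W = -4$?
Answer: $323$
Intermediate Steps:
$G = 20$ ($G = \left(-4\right) 0 - -20 = 0 + 20 = 20$)
$3 + 16 G = 3 + 16 \cdot 20 = 3 + 320 = 323$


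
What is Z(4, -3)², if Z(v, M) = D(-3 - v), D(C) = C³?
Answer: 117649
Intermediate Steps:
Z(v, M) = (-3 - v)³
Z(4, -3)² = (-(3 + 4)³)² = (-1*7³)² = (-1*343)² = (-343)² = 117649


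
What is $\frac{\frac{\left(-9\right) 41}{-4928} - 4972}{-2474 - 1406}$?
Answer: $\frac{24501647}{19120640} \approx 1.2814$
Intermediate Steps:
$\frac{\frac{\left(-9\right) 41}{-4928} - 4972}{-2474 - 1406} = \frac{\left(-369\right) \left(- \frac{1}{4928}\right) - 4972}{-3880} = \left(\frac{369}{4928} - 4972\right) \left(- \frac{1}{3880}\right) = \left(- \frac{24501647}{4928}\right) \left(- \frac{1}{3880}\right) = \frac{24501647}{19120640}$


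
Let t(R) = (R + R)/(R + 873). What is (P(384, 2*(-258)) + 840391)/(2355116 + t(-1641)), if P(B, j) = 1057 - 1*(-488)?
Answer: 107767808/301455395 ≈ 0.35749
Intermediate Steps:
t(R) = 2*R/(873 + R) (t(R) = (2*R)/(873 + R) = 2*R/(873 + R))
P(B, j) = 1545 (P(B, j) = 1057 + 488 = 1545)
(P(384, 2*(-258)) + 840391)/(2355116 + t(-1641)) = (1545 + 840391)/(2355116 + 2*(-1641)/(873 - 1641)) = 841936/(2355116 + 2*(-1641)/(-768)) = 841936/(2355116 + 2*(-1641)*(-1/768)) = 841936/(2355116 + 547/128) = 841936/(301455395/128) = 841936*(128/301455395) = 107767808/301455395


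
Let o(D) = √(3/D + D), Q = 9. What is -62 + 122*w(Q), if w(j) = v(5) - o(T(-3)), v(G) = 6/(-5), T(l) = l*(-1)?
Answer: -2262/5 ≈ -452.40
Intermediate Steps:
T(l) = -l
v(G) = -6/5 (v(G) = 6*(-⅕) = -6/5)
o(D) = √(D + 3/D)
w(j) = -16/5 (w(j) = -6/5 - √(-1*(-3) + 3/((-1*(-3)))) = -6/5 - √(3 + 3/3) = -6/5 - √(3 + 3*(⅓)) = -6/5 - √(3 + 1) = -6/5 - √4 = -6/5 - 1*2 = -6/5 - 2 = -16/5)
-62 + 122*w(Q) = -62 + 122*(-16/5) = -62 - 1952/5 = -2262/5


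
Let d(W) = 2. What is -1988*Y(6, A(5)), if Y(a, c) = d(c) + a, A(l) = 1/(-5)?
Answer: -15904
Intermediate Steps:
A(l) = -1/5
Y(a, c) = 2 + a
-1988*Y(6, A(5)) = -1988*(2 + 6) = -1988*8 = -15904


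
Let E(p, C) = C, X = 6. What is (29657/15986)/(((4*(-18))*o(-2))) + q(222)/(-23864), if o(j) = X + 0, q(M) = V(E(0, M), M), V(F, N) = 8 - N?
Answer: 96267385/20600454816 ≈ 0.0046731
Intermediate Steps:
q(M) = 8 - M
o(j) = 6 (o(j) = 6 + 0 = 6)
(29657/15986)/(((4*(-18))*o(-2))) + q(222)/(-23864) = (29657/15986)/(((4*(-18))*6)) + (8 - 1*222)/(-23864) = (29657*(1/15986))/((-72*6)) + (8 - 222)*(-1/23864) = (29657/15986)/(-432) - 214*(-1/23864) = (29657/15986)*(-1/432) + 107/11932 = -29657/6905952 + 107/11932 = 96267385/20600454816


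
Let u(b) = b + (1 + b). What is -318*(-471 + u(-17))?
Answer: 160272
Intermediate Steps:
u(b) = 1 + 2*b
-318*(-471 + u(-17)) = -318*(-471 + (1 + 2*(-17))) = -318*(-471 + (1 - 34)) = -318*(-471 - 33) = -318*(-504) = 160272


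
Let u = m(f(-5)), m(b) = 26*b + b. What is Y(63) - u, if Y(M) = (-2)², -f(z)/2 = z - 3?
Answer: -428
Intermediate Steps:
f(z) = 6 - 2*z (f(z) = -2*(z - 3) = -2*(-3 + z) = 6 - 2*z)
m(b) = 27*b
Y(M) = 4
u = 432 (u = 27*(6 - 2*(-5)) = 27*(6 + 10) = 27*16 = 432)
Y(63) - u = 4 - 1*432 = 4 - 432 = -428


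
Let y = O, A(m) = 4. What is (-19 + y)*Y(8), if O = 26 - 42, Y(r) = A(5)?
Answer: -140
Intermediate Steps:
Y(r) = 4
O = -16
y = -16
(-19 + y)*Y(8) = (-19 - 16)*4 = -35*4 = -140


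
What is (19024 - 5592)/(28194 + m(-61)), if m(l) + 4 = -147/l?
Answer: 819352/1719737 ≈ 0.47644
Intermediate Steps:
m(l) = -4 - 147/l
(19024 - 5592)/(28194 + m(-61)) = (19024 - 5592)/(28194 + (-4 - 147/(-61))) = 13432/(28194 + (-4 - 147*(-1/61))) = 13432/(28194 + (-4 + 147/61)) = 13432/(28194 - 97/61) = 13432/(1719737/61) = 13432*(61/1719737) = 819352/1719737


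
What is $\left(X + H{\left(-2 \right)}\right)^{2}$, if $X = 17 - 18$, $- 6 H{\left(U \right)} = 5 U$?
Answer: $\frac{4}{9} \approx 0.44444$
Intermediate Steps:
$H{\left(U \right)} = - \frac{5 U}{6}$
$X = -1$
$\left(X + H{\left(-2 \right)}\right)^{2} = \left(-1 - - \frac{5}{3}\right)^{2} = \left(-1 + \frac{5}{3}\right)^{2} = \left(\frac{2}{3}\right)^{2} = \frac{4}{9}$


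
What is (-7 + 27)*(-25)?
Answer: -500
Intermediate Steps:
(-7 + 27)*(-25) = 20*(-25) = -500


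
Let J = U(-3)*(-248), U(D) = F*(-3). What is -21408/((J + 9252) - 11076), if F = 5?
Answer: -892/79 ≈ -11.291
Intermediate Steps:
U(D) = -15 (U(D) = 5*(-3) = -15)
J = 3720 (J = -15*(-248) = 3720)
-21408/((J + 9252) - 11076) = -21408/((3720 + 9252) - 11076) = -21408/(12972 - 11076) = -21408/1896 = -21408*1/1896 = -892/79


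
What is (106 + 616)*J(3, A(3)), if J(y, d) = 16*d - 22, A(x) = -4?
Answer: -62092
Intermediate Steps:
J(y, d) = -22 + 16*d
(106 + 616)*J(3, A(3)) = (106 + 616)*(-22 + 16*(-4)) = 722*(-22 - 64) = 722*(-86) = -62092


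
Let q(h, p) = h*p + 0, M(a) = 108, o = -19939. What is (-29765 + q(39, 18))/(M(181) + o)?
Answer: 29063/19831 ≈ 1.4655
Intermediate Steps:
q(h, p) = h*p
(-29765 + q(39, 18))/(M(181) + o) = (-29765 + 39*18)/(108 - 19939) = (-29765 + 702)/(-19831) = -29063*(-1/19831) = 29063/19831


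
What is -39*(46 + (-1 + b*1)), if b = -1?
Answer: -1716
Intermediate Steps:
-39*(46 + (-1 + b*1)) = -39*(46 + (-1 - 1*1)) = -39*(46 + (-1 - 1)) = -39*(46 - 2) = -39*44 = -1716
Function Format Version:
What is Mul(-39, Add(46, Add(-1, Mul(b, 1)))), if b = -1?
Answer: -1716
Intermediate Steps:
Mul(-39, Add(46, Add(-1, Mul(b, 1)))) = Mul(-39, Add(46, Add(-1, Mul(-1, 1)))) = Mul(-39, Add(46, Add(-1, -1))) = Mul(-39, Add(46, -2)) = Mul(-39, 44) = -1716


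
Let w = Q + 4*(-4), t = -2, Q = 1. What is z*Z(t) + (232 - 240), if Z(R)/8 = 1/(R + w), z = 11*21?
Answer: -1984/17 ≈ -116.71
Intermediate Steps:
w = -15 (w = 1 + 4*(-4) = 1 - 16 = -15)
z = 231
Z(R) = 8/(-15 + R) (Z(R) = 8/(R - 15) = 8/(-15 + R))
z*Z(t) + (232 - 240) = 231*(8/(-15 - 2)) + (232 - 240) = 231*(8/(-17)) - 8 = 231*(8*(-1/17)) - 8 = 231*(-8/17) - 8 = -1848/17 - 8 = -1984/17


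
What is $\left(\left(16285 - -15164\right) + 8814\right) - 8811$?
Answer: $31452$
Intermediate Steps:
$\left(\left(16285 - -15164\right) + 8814\right) - 8811 = \left(\left(16285 + 15164\right) + 8814\right) - 8811 = \left(31449 + 8814\right) - 8811 = 40263 - 8811 = 31452$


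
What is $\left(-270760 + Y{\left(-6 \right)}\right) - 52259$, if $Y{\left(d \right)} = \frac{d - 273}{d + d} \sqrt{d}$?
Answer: $-323019 + \frac{93 i \sqrt{6}}{4} \approx -3.2302 \cdot 10^{5} + 56.951 i$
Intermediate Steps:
$Y{\left(d \right)} = \frac{-273 + d}{2 \sqrt{d}}$ ($Y{\left(d \right)} = \frac{-273 + d}{2 d} \sqrt{d} = \frac{-273 + d}{2 \sqrt{d}}$)
$\left(-270760 + Y{\left(-6 \right)}\right) - 52259 = \left(-270760 + \frac{-273 - 6}{2 i \sqrt{6}}\right) - 52259 = \left(-270760 + \frac{1}{2} \left(- \frac{i \sqrt{6}}{6}\right) \left(-279\right)\right) - 52259 = \left(-270760 + \frac{93 i \sqrt{6}}{4}\right) - 52259 = -323019 + \frac{93 i \sqrt{6}}{4}$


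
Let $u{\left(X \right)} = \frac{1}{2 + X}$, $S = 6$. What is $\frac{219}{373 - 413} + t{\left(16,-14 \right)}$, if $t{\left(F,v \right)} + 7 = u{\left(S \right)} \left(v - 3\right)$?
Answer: $- \frac{73}{5} \approx -14.6$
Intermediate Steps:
$t{\left(F,v \right)} = - \frac{59}{8} + \frac{v}{8}$ ($t{\left(F,v \right)} = -7 + \frac{v - 3}{2 + 6} = -7 + \frac{-3 + v}{8} = -7 + \left(- \frac{3}{8} + \frac{v}{8}\right) = - \frac{59}{8} + \frac{v}{8}$)
$\frac{219}{373 - 413} + t{\left(16,-14 \right)} = \frac{219}{373 - 413} + \left(- \frac{59}{8} + \frac{1}{8} \left(-14\right)\right) = \frac{219}{-40} - \frac{73}{8} = 219 \left(- \frac{1}{40}\right) - \frac{73}{8} = - \frac{219}{40} - \frac{73}{8} = - \frac{73}{5}$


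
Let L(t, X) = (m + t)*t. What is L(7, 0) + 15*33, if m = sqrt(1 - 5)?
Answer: 544 + 14*I ≈ 544.0 + 14.0*I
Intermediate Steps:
m = 2*I (m = sqrt(-4) = 2*I ≈ 2.0*I)
L(t, X) = t*(t + 2*I) (L(t, X) = (2*I + t)*t = (t + 2*I)*t = t*(t + 2*I))
L(7, 0) + 15*33 = 7*(7 + 2*I) + 15*33 = (49 + 14*I) + 495 = 544 + 14*I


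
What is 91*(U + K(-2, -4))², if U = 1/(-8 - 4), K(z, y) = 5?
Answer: 316771/144 ≈ 2199.8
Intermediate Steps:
U = -1/12 (U = 1/(-12) = -1/12 ≈ -0.083333)
91*(U + K(-2, -4))² = 91*(-1/12 + 5)² = 91*(59/12)² = 91*(3481/144) = 316771/144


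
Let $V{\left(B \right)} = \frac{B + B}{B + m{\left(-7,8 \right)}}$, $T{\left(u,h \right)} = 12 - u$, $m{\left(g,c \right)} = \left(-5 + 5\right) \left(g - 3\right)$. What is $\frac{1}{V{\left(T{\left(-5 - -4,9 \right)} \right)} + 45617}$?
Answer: $\frac{1}{45619} \approx 2.1921 \cdot 10^{-5}$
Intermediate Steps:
$m{\left(g,c \right)} = 0$ ($m{\left(g,c \right)} = 0 \left(-3 + g\right) = 0$)
$V{\left(B \right)} = 2$ ($V{\left(B \right)} = \frac{B + B}{B + 0} = \frac{2 B}{B} = 2$)
$\frac{1}{V{\left(T{\left(-5 - -4,9 \right)} \right)} + 45617} = \frac{1}{2 + 45617} = \frac{1}{45619}$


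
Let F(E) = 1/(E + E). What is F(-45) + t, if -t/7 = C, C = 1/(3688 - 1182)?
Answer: -112/8055 ≈ -0.013904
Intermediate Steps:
F(E) = 1/(2*E)
C = 1/2506 ≈ 0.00039904
t = -1/358 (t = -7*1/2506 = -1/358 ≈ -0.0027933)
F(-45) + t = (1/2)/(-45) - 1/358 = (1/2)*(-1/45) - 1/358 = -1/90 - 1/358 = -112/8055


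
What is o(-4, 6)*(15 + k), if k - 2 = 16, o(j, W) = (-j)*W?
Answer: 792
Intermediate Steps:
o(j, W) = -W*j
k = 18 (k = 2 + 16 = 18)
o(-4, 6)*(15 + k) = (-1*6*(-4))*(15 + 18) = 24*33 = 792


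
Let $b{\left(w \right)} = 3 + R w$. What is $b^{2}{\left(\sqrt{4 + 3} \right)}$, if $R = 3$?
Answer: $72 + 18 \sqrt{7} \approx 119.62$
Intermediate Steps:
$b{\left(w \right)} = 3 + 3 w$
$b^{2}{\left(\sqrt{4 + 3} \right)} = \left(3 + 3 \sqrt{4 + 3}\right)^{2} = \left(3 + 3 \sqrt{7}\right)^{2}$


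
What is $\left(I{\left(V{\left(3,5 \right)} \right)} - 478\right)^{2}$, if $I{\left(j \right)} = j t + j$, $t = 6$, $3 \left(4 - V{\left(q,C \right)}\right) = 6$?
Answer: $215296$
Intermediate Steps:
$V{\left(q,C \right)} = 2$ ($V{\left(q,C \right)} = 4 - 2 = 2$)
$I{\left(j \right)} = 7 j$ ($I{\left(j \right)} = j 6 + j = 6 j + j = 7 j$)
$\left(I{\left(V{\left(3,5 \right)} \right)} - 478\right)^{2} = \left(7 \cdot 2 - 478\right)^{2} = \left(14 - 478\right)^{2} = \left(-464\right)^{2} = 215296$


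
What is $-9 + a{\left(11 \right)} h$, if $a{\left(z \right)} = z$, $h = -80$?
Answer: $-889$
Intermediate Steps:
$-9 + a{\left(11 \right)} h = -9 + 11 \left(-80\right) = -9 - 880 = -889$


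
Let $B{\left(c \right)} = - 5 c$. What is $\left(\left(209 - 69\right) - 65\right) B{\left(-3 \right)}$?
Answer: $1125$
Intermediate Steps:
$\left(\left(209 - 69\right) - 65\right) B{\left(-3 \right)} = \left(\left(209 - 69\right) - 65\right) \left(\left(-5\right) \left(-3\right)\right) = \left(140 - 65\right) 15 = 75 \cdot 15 = 1125$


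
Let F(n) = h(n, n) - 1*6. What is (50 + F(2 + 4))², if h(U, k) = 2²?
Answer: 2304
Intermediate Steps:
h(U, k) = 4
F(n) = -2 (F(n) = 4 - 1*6 = 4 - 6 = -2)
(50 + F(2 + 4))² = (50 - 2)² = 48² = 2304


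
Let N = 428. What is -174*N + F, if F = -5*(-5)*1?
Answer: -74447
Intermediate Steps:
F = 25 (F = 25*1 = 25)
-174*N + F = -174*428 + 25 = -74472 + 25 = -74447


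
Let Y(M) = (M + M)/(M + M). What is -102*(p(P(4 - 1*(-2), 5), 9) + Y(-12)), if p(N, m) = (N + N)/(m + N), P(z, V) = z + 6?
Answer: -1530/7 ≈ -218.57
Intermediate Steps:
Y(M) = 1 (Y(M) = (2*M)/((2*M)) = (2*M)*(1/(2*M)) = 1)
P(z, V) = 6 + z
p(N, m) = 2*N/(N + m) (p(N, m) = (2*N)/(N + m) = 2*N/(N + m))
-102*(p(P(4 - 1*(-2), 5), 9) + Y(-12)) = -102*(2*(6 + (4 - 1*(-2)))/((6 + (4 - 1*(-2))) + 9) + 1) = -102*(2*(6 + (4 + 2))/((6 + (4 + 2)) + 9) + 1) = -102*(2*(6 + 6)/((6 + 6) + 9) + 1) = -102*(2*12/(12 + 9) + 1) = -102*(2*12/21 + 1) = -102*(2*12*(1/21) + 1) = -102*(8/7 + 1) = -102*15/7 = -1530/7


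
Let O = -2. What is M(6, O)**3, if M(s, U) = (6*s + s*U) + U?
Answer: 10648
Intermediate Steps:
M(s, U) = U + 6*s + U*s (M(s, U) = (6*s + U*s) + U = U + 6*s + U*s)
M(6, O)**3 = (-2 + 6*6 - 2*6)**3 = (-2 + 36 - 12)**3 = 22**3 = 10648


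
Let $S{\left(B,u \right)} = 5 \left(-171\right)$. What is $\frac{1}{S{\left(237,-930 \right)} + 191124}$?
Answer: $\frac{1}{190269} \approx 5.2557 \cdot 10^{-6}$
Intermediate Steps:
$S{\left(B,u \right)} = -855$
$\frac{1}{S{\left(237,-930 \right)} + 191124} = \frac{1}{-855 + 191124} = \frac{1}{190269}$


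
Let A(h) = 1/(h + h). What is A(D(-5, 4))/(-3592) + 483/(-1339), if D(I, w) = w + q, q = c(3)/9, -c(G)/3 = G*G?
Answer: -3471211/9619376 ≈ -0.36086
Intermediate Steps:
c(G) = -3*G² (c(G) = -3*G*G = -3*G²)
q = -3 (q = -3*3²/9 = -3*9*(⅑) = -27*⅑ = -3)
D(I, w) = -3 + w (D(I, w) = w - 3 = -3 + w)
A(h) = 1/(2*h)
A(D(-5, 4))/(-3592) + 483/(-1339) = (1/(2*(-3 + 4)))/(-3592) + 483/(-1339) = ((½)/1)*(-1/3592) + 483*(-1/1339) = ((½)*1)*(-1/3592) - 483/1339 = (½)*(-1/3592) - 483/1339 = -1/7184 - 483/1339 = -3471211/9619376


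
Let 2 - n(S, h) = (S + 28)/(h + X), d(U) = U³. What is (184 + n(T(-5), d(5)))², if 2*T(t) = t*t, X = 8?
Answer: 2439866025/70756 ≈ 34483.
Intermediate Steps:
T(t) = t²/2 (T(t) = (t*t)/2 = t²/2)
n(S, h) = 2 - (28 + S)/(8 + h) (n(S, h) = 2 - (S + 28)/(h + 8) = 2 - (28 + S)/(8 + h))
(184 + n(T(-5), d(5)))² = (184 + (-12 - (-5)²/2 + 2*5³)/(8 + 5³))² = (184 + (-12 - 25/2 + 2*125)/(8 + 125))² = (184 + (-12 - 1*25/2 + 250)/133)² = (184 + (-12 - 25/2 + 250)/133)² = (184 + (1/133)*(451/2))² = (184 + 451/266)² = (49395/266)² = 2439866025/70756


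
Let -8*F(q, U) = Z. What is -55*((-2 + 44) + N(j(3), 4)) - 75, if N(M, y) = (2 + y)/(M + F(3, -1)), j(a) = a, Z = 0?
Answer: -2495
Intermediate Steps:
F(q, U) = 0 (F(q, U) = -⅛*0 = 0)
N(M, y) = (2 + y)/M (N(M, y) = (2 + y)/(M + 0) = (2 + y)/M)
-55*((-2 + 44) + N(j(3), 4)) - 75 = -55*((-2 + 44) + (2 + 4)/3) - 75 = -55*(42 + (⅓)*6) - 75 = -55*(42 + 2) - 75 = -55*44 - 75 = -2420 - 75 = -2495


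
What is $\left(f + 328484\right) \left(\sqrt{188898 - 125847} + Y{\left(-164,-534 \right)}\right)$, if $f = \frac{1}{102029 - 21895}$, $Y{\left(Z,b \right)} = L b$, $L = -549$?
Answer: $\frac{3858465736709631}{40067} + \frac{26322736857 \sqrt{63051}}{80134} \approx 9.6383 \cdot 10^{10}$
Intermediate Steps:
$Y{\left(Z,b \right)} = - 549 b$
$f = \frac{1}{80134} \approx 1.2479 \cdot 10^{-5}$
$\left(f + 328484\right) \left(\sqrt{188898 - 125847} + Y{\left(-164,-534 \right)}\right) = \left(\frac{1}{80134} + 328484\right) \left(\sqrt{188898 - 125847} - -293166\right) = \frac{26322736857 \left(\sqrt{63051} + 293166\right)}{80134} = \frac{26322736857 \left(293166 + \sqrt{63051}\right)}{80134} = \frac{3858465736709631}{40067} + \frac{26322736857 \sqrt{63051}}{80134}$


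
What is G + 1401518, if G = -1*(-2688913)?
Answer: 4090431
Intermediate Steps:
G = 2688913
G + 1401518 = 2688913 + 1401518 = 4090431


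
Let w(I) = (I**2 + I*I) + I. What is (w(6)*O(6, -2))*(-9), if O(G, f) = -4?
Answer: 2808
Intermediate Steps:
w(I) = I + 2*I**2 (w(I) = (I**2 + I**2) + I = 2*I**2 + I = I + 2*I**2)
(w(6)*O(6, -2))*(-9) = ((6*(1 + 2*6))*(-4))*(-9) = ((6*(1 + 12))*(-4))*(-9) = ((6*13)*(-4))*(-9) = (78*(-4))*(-9) = -312*(-9) = 2808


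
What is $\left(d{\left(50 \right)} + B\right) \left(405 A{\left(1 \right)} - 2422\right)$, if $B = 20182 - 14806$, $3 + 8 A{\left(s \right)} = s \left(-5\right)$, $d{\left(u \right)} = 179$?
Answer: $-15703985$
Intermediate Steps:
$A{\left(s \right)} = - \frac{3}{8} - \frac{5 s}{8}$ ($A{\left(s \right)} = - \frac{3}{8} + \frac{s \left(-5\right)}{8} = - \frac{3}{8} + \frac{\left(-5\right) s}{8} = - \frac{3}{8} - \frac{5 s}{8}$)
$B = 5376$
$\left(d{\left(50 \right)} + B\right) \left(405 A{\left(1 \right)} - 2422\right) = \left(179 + 5376\right) \left(405 \left(- \frac{3}{8} - \frac{5}{8}\right) - 2422\right) = 5555 \left(405 \left(- \frac{3}{8} - \frac{5}{8}\right) - 2422\right) = 5555 \left(405 \left(-1\right) - 2422\right) = 5555 \left(-405 - 2422\right) = 5555 \left(-2827\right) = -15703985$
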